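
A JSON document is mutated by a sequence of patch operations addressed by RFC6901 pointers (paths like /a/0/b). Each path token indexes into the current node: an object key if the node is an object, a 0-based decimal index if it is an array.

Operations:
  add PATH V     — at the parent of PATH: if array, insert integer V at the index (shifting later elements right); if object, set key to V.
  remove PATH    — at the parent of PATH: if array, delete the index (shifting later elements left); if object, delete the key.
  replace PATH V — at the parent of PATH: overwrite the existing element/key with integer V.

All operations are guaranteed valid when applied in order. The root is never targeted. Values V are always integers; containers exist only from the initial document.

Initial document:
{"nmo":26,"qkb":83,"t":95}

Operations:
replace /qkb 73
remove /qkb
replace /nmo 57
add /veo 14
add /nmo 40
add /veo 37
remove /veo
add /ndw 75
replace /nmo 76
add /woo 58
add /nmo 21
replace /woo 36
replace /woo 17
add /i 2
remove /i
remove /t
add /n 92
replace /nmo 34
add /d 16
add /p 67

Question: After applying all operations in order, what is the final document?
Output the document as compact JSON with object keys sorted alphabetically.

After op 1 (replace /qkb 73): {"nmo":26,"qkb":73,"t":95}
After op 2 (remove /qkb): {"nmo":26,"t":95}
After op 3 (replace /nmo 57): {"nmo":57,"t":95}
After op 4 (add /veo 14): {"nmo":57,"t":95,"veo":14}
After op 5 (add /nmo 40): {"nmo":40,"t":95,"veo":14}
After op 6 (add /veo 37): {"nmo":40,"t":95,"veo":37}
After op 7 (remove /veo): {"nmo":40,"t":95}
After op 8 (add /ndw 75): {"ndw":75,"nmo":40,"t":95}
After op 9 (replace /nmo 76): {"ndw":75,"nmo":76,"t":95}
After op 10 (add /woo 58): {"ndw":75,"nmo":76,"t":95,"woo":58}
After op 11 (add /nmo 21): {"ndw":75,"nmo":21,"t":95,"woo":58}
After op 12 (replace /woo 36): {"ndw":75,"nmo":21,"t":95,"woo":36}
After op 13 (replace /woo 17): {"ndw":75,"nmo":21,"t":95,"woo":17}
After op 14 (add /i 2): {"i":2,"ndw":75,"nmo":21,"t":95,"woo":17}
After op 15 (remove /i): {"ndw":75,"nmo":21,"t":95,"woo":17}
After op 16 (remove /t): {"ndw":75,"nmo":21,"woo":17}
After op 17 (add /n 92): {"n":92,"ndw":75,"nmo":21,"woo":17}
After op 18 (replace /nmo 34): {"n":92,"ndw":75,"nmo":34,"woo":17}
After op 19 (add /d 16): {"d":16,"n":92,"ndw":75,"nmo":34,"woo":17}
After op 20 (add /p 67): {"d":16,"n":92,"ndw":75,"nmo":34,"p":67,"woo":17}

Answer: {"d":16,"n":92,"ndw":75,"nmo":34,"p":67,"woo":17}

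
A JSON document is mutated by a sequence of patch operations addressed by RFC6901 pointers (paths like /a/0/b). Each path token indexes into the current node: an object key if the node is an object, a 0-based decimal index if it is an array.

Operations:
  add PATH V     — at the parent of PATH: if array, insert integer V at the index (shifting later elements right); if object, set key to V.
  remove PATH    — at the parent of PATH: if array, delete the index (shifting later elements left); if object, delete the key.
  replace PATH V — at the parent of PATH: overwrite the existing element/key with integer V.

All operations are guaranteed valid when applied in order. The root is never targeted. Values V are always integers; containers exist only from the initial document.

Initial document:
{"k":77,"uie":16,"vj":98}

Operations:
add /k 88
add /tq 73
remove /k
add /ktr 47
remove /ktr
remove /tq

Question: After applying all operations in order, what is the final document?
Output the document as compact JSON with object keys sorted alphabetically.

After op 1 (add /k 88): {"k":88,"uie":16,"vj":98}
After op 2 (add /tq 73): {"k":88,"tq":73,"uie":16,"vj":98}
After op 3 (remove /k): {"tq":73,"uie":16,"vj":98}
After op 4 (add /ktr 47): {"ktr":47,"tq":73,"uie":16,"vj":98}
After op 5 (remove /ktr): {"tq":73,"uie":16,"vj":98}
After op 6 (remove /tq): {"uie":16,"vj":98}

Answer: {"uie":16,"vj":98}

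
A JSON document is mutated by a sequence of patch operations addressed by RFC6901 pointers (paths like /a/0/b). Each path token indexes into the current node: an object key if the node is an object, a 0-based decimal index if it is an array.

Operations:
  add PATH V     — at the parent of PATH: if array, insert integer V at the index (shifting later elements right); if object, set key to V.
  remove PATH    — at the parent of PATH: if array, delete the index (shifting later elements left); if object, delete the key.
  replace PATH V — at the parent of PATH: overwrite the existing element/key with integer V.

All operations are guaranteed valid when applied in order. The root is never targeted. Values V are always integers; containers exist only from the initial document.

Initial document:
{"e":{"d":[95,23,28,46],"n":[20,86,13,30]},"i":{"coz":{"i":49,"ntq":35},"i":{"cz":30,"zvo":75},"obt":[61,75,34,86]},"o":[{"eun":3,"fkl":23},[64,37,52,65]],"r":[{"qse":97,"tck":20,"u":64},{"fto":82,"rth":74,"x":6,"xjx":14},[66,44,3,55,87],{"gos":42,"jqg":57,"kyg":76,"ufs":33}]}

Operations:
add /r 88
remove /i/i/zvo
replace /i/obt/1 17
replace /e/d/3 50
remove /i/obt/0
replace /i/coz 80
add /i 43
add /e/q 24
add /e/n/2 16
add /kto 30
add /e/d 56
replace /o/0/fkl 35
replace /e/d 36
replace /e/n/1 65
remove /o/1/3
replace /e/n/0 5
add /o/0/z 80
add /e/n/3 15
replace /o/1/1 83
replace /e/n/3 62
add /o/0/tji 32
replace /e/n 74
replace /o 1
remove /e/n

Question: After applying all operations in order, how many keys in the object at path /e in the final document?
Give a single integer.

Answer: 2

Derivation:
After op 1 (add /r 88): {"e":{"d":[95,23,28,46],"n":[20,86,13,30]},"i":{"coz":{"i":49,"ntq":35},"i":{"cz":30,"zvo":75},"obt":[61,75,34,86]},"o":[{"eun":3,"fkl":23},[64,37,52,65]],"r":88}
After op 2 (remove /i/i/zvo): {"e":{"d":[95,23,28,46],"n":[20,86,13,30]},"i":{"coz":{"i":49,"ntq":35},"i":{"cz":30},"obt":[61,75,34,86]},"o":[{"eun":3,"fkl":23},[64,37,52,65]],"r":88}
After op 3 (replace /i/obt/1 17): {"e":{"d":[95,23,28,46],"n":[20,86,13,30]},"i":{"coz":{"i":49,"ntq":35},"i":{"cz":30},"obt":[61,17,34,86]},"o":[{"eun":3,"fkl":23},[64,37,52,65]],"r":88}
After op 4 (replace /e/d/3 50): {"e":{"d":[95,23,28,50],"n":[20,86,13,30]},"i":{"coz":{"i":49,"ntq":35},"i":{"cz":30},"obt":[61,17,34,86]},"o":[{"eun":3,"fkl":23},[64,37,52,65]],"r":88}
After op 5 (remove /i/obt/0): {"e":{"d":[95,23,28,50],"n":[20,86,13,30]},"i":{"coz":{"i":49,"ntq":35},"i":{"cz":30},"obt":[17,34,86]},"o":[{"eun":3,"fkl":23},[64,37,52,65]],"r":88}
After op 6 (replace /i/coz 80): {"e":{"d":[95,23,28,50],"n":[20,86,13,30]},"i":{"coz":80,"i":{"cz":30},"obt":[17,34,86]},"o":[{"eun":3,"fkl":23},[64,37,52,65]],"r":88}
After op 7 (add /i 43): {"e":{"d":[95,23,28,50],"n":[20,86,13,30]},"i":43,"o":[{"eun":3,"fkl":23},[64,37,52,65]],"r":88}
After op 8 (add /e/q 24): {"e":{"d":[95,23,28,50],"n":[20,86,13,30],"q":24},"i":43,"o":[{"eun":3,"fkl":23},[64,37,52,65]],"r":88}
After op 9 (add /e/n/2 16): {"e":{"d":[95,23,28,50],"n":[20,86,16,13,30],"q":24},"i":43,"o":[{"eun":3,"fkl":23},[64,37,52,65]],"r":88}
After op 10 (add /kto 30): {"e":{"d":[95,23,28,50],"n":[20,86,16,13,30],"q":24},"i":43,"kto":30,"o":[{"eun":3,"fkl":23},[64,37,52,65]],"r":88}
After op 11 (add /e/d 56): {"e":{"d":56,"n":[20,86,16,13,30],"q":24},"i":43,"kto":30,"o":[{"eun":3,"fkl":23},[64,37,52,65]],"r":88}
After op 12 (replace /o/0/fkl 35): {"e":{"d":56,"n":[20,86,16,13,30],"q":24},"i":43,"kto":30,"o":[{"eun":3,"fkl":35},[64,37,52,65]],"r":88}
After op 13 (replace /e/d 36): {"e":{"d":36,"n":[20,86,16,13,30],"q":24},"i":43,"kto":30,"o":[{"eun":3,"fkl":35},[64,37,52,65]],"r":88}
After op 14 (replace /e/n/1 65): {"e":{"d":36,"n":[20,65,16,13,30],"q":24},"i":43,"kto":30,"o":[{"eun":3,"fkl":35},[64,37,52,65]],"r":88}
After op 15 (remove /o/1/3): {"e":{"d":36,"n":[20,65,16,13,30],"q":24},"i":43,"kto":30,"o":[{"eun":3,"fkl":35},[64,37,52]],"r":88}
After op 16 (replace /e/n/0 5): {"e":{"d":36,"n":[5,65,16,13,30],"q":24},"i":43,"kto":30,"o":[{"eun":3,"fkl":35},[64,37,52]],"r":88}
After op 17 (add /o/0/z 80): {"e":{"d":36,"n":[5,65,16,13,30],"q":24},"i":43,"kto":30,"o":[{"eun":3,"fkl":35,"z":80},[64,37,52]],"r":88}
After op 18 (add /e/n/3 15): {"e":{"d":36,"n":[5,65,16,15,13,30],"q":24},"i":43,"kto":30,"o":[{"eun":3,"fkl":35,"z":80},[64,37,52]],"r":88}
After op 19 (replace /o/1/1 83): {"e":{"d":36,"n":[5,65,16,15,13,30],"q":24},"i":43,"kto":30,"o":[{"eun":3,"fkl":35,"z":80},[64,83,52]],"r":88}
After op 20 (replace /e/n/3 62): {"e":{"d":36,"n":[5,65,16,62,13,30],"q":24},"i":43,"kto":30,"o":[{"eun":3,"fkl":35,"z":80},[64,83,52]],"r":88}
After op 21 (add /o/0/tji 32): {"e":{"d":36,"n":[5,65,16,62,13,30],"q":24},"i":43,"kto":30,"o":[{"eun":3,"fkl":35,"tji":32,"z":80},[64,83,52]],"r":88}
After op 22 (replace /e/n 74): {"e":{"d":36,"n":74,"q":24},"i":43,"kto":30,"o":[{"eun":3,"fkl":35,"tji":32,"z":80},[64,83,52]],"r":88}
After op 23 (replace /o 1): {"e":{"d":36,"n":74,"q":24},"i":43,"kto":30,"o":1,"r":88}
After op 24 (remove /e/n): {"e":{"d":36,"q":24},"i":43,"kto":30,"o":1,"r":88}
Size at path /e: 2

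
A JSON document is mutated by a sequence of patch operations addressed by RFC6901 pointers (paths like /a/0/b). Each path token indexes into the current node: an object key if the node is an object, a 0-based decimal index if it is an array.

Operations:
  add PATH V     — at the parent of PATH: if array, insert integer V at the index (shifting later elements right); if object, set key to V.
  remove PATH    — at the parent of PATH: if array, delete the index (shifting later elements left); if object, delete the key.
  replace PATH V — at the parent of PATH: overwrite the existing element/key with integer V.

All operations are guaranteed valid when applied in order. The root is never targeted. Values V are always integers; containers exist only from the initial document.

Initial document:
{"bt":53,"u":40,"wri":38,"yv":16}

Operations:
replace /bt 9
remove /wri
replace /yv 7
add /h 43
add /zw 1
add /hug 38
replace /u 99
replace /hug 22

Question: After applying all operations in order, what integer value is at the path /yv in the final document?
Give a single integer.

Answer: 7

Derivation:
After op 1 (replace /bt 9): {"bt":9,"u":40,"wri":38,"yv":16}
After op 2 (remove /wri): {"bt":9,"u":40,"yv":16}
After op 3 (replace /yv 7): {"bt":9,"u":40,"yv":7}
After op 4 (add /h 43): {"bt":9,"h":43,"u":40,"yv":7}
After op 5 (add /zw 1): {"bt":9,"h":43,"u":40,"yv":7,"zw":1}
After op 6 (add /hug 38): {"bt":9,"h":43,"hug":38,"u":40,"yv":7,"zw":1}
After op 7 (replace /u 99): {"bt":9,"h":43,"hug":38,"u":99,"yv":7,"zw":1}
After op 8 (replace /hug 22): {"bt":9,"h":43,"hug":22,"u":99,"yv":7,"zw":1}
Value at /yv: 7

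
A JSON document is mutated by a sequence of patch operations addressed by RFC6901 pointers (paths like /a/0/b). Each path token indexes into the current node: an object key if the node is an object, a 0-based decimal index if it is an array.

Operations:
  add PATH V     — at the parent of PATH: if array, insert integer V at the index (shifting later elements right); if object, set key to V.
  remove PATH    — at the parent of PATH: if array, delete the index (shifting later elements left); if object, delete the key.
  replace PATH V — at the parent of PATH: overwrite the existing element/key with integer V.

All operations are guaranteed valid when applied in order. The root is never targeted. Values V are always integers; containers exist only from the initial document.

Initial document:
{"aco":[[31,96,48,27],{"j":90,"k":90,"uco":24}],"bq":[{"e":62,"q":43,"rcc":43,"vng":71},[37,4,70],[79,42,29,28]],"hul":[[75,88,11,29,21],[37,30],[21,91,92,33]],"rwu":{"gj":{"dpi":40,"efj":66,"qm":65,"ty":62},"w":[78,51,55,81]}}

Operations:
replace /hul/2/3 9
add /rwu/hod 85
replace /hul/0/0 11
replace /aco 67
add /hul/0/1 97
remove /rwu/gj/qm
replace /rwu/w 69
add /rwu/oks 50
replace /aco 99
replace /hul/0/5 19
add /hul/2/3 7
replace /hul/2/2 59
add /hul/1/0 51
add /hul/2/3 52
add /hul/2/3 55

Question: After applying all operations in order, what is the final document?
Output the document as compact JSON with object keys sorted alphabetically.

Answer: {"aco":99,"bq":[{"e":62,"q":43,"rcc":43,"vng":71},[37,4,70],[79,42,29,28]],"hul":[[11,97,88,11,29,19],[51,37,30],[21,91,59,55,52,7,9]],"rwu":{"gj":{"dpi":40,"efj":66,"ty":62},"hod":85,"oks":50,"w":69}}

Derivation:
After op 1 (replace /hul/2/3 9): {"aco":[[31,96,48,27],{"j":90,"k":90,"uco":24}],"bq":[{"e":62,"q":43,"rcc":43,"vng":71},[37,4,70],[79,42,29,28]],"hul":[[75,88,11,29,21],[37,30],[21,91,92,9]],"rwu":{"gj":{"dpi":40,"efj":66,"qm":65,"ty":62},"w":[78,51,55,81]}}
After op 2 (add /rwu/hod 85): {"aco":[[31,96,48,27],{"j":90,"k":90,"uco":24}],"bq":[{"e":62,"q":43,"rcc":43,"vng":71},[37,4,70],[79,42,29,28]],"hul":[[75,88,11,29,21],[37,30],[21,91,92,9]],"rwu":{"gj":{"dpi":40,"efj":66,"qm":65,"ty":62},"hod":85,"w":[78,51,55,81]}}
After op 3 (replace /hul/0/0 11): {"aco":[[31,96,48,27],{"j":90,"k":90,"uco":24}],"bq":[{"e":62,"q":43,"rcc":43,"vng":71},[37,4,70],[79,42,29,28]],"hul":[[11,88,11,29,21],[37,30],[21,91,92,9]],"rwu":{"gj":{"dpi":40,"efj":66,"qm":65,"ty":62},"hod":85,"w":[78,51,55,81]}}
After op 4 (replace /aco 67): {"aco":67,"bq":[{"e":62,"q":43,"rcc":43,"vng":71},[37,4,70],[79,42,29,28]],"hul":[[11,88,11,29,21],[37,30],[21,91,92,9]],"rwu":{"gj":{"dpi":40,"efj":66,"qm":65,"ty":62},"hod":85,"w":[78,51,55,81]}}
After op 5 (add /hul/0/1 97): {"aco":67,"bq":[{"e":62,"q":43,"rcc":43,"vng":71},[37,4,70],[79,42,29,28]],"hul":[[11,97,88,11,29,21],[37,30],[21,91,92,9]],"rwu":{"gj":{"dpi":40,"efj":66,"qm":65,"ty":62},"hod":85,"w":[78,51,55,81]}}
After op 6 (remove /rwu/gj/qm): {"aco":67,"bq":[{"e":62,"q":43,"rcc":43,"vng":71},[37,4,70],[79,42,29,28]],"hul":[[11,97,88,11,29,21],[37,30],[21,91,92,9]],"rwu":{"gj":{"dpi":40,"efj":66,"ty":62},"hod":85,"w":[78,51,55,81]}}
After op 7 (replace /rwu/w 69): {"aco":67,"bq":[{"e":62,"q":43,"rcc":43,"vng":71},[37,4,70],[79,42,29,28]],"hul":[[11,97,88,11,29,21],[37,30],[21,91,92,9]],"rwu":{"gj":{"dpi":40,"efj":66,"ty":62},"hod":85,"w":69}}
After op 8 (add /rwu/oks 50): {"aco":67,"bq":[{"e":62,"q":43,"rcc":43,"vng":71},[37,4,70],[79,42,29,28]],"hul":[[11,97,88,11,29,21],[37,30],[21,91,92,9]],"rwu":{"gj":{"dpi":40,"efj":66,"ty":62},"hod":85,"oks":50,"w":69}}
After op 9 (replace /aco 99): {"aco":99,"bq":[{"e":62,"q":43,"rcc":43,"vng":71},[37,4,70],[79,42,29,28]],"hul":[[11,97,88,11,29,21],[37,30],[21,91,92,9]],"rwu":{"gj":{"dpi":40,"efj":66,"ty":62},"hod":85,"oks":50,"w":69}}
After op 10 (replace /hul/0/5 19): {"aco":99,"bq":[{"e":62,"q":43,"rcc":43,"vng":71},[37,4,70],[79,42,29,28]],"hul":[[11,97,88,11,29,19],[37,30],[21,91,92,9]],"rwu":{"gj":{"dpi":40,"efj":66,"ty":62},"hod":85,"oks":50,"w":69}}
After op 11 (add /hul/2/3 7): {"aco":99,"bq":[{"e":62,"q":43,"rcc":43,"vng":71},[37,4,70],[79,42,29,28]],"hul":[[11,97,88,11,29,19],[37,30],[21,91,92,7,9]],"rwu":{"gj":{"dpi":40,"efj":66,"ty":62},"hod":85,"oks":50,"w":69}}
After op 12 (replace /hul/2/2 59): {"aco":99,"bq":[{"e":62,"q":43,"rcc":43,"vng":71},[37,4,70],[79,42,29,28]],"hul":[[11,97,88,11,29,19],[37,30],[21,91,59,7,9]],"rwu":{"gj":{"dpi":40,"efj":66,"ty":62},"hod":85,"oks":50,"w":69}}
After op 13 (add /hul/1/0 51): {"aco":99,"bq":[{"e":62,"q":43,"rcc":43,"vng":71},[37,4,70],[79,42,29,28]],"hul":[[11,97,88,11,29,19],[51,37,30],[21,91,59,7,9]],"rwu":{"gj":{"dpi":40,"efj":66,"ty":62},"hod":85,"oks":50,"w":69}}
After op 14 (add /hul/2/3 52): {"aco":99,"bq":[{"e":62,"q":43,"rcc":43,"vng":71},[37,4,70],[79,42,29,28]],"hul":[[11,97,88,11,29,19],[51,37,30],[21,91,59,52,7,9]],"rwu":{"gj":{"dpi":40,"efj":66,"ty":62},"hod":85,"oks":50,"w":69}}
After op 15 (add /hul/2/3 55): {"aco":99,"bq":[{"e":62,"q":43,"rcc":43,"vng":71},[37,4,70],[79,42,29,28]],"hul":[[11,97,88,11,29,19],[51,37,30],[21,91,59,55,52,7,9]],"rwu":{"gj":{"dpi":40,"efj":66,"ty":62},"hod":85,"oks":50,"w":69}}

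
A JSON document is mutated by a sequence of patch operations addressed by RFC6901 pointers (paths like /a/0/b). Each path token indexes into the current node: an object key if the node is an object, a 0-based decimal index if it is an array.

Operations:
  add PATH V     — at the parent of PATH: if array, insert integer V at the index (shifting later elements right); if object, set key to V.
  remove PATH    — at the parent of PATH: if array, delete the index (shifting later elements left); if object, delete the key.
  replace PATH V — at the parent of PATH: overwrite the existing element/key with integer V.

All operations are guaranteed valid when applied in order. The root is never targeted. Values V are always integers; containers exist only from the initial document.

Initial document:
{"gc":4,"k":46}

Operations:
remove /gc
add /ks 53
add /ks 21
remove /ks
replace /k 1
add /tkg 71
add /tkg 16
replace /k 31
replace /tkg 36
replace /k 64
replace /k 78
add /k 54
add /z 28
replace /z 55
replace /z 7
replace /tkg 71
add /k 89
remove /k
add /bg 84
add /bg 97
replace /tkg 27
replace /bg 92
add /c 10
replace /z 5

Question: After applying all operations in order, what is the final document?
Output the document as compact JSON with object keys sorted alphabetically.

After op 1 (remove /gc): {"k":46}
After op 2 (add /ks 53): {"k":46,"ks":53}
After op 3 (add /ks 21): {"k":46,"ks":21}
After op 4 (remove /ks): {"k":46}
After op 5 (replace /k 1): {"k":1}
After op 6 (add /tkg 71): {"k":1,"tkg":71}
After op 7 (add /tkg 16): {"k":1,"tkg":16}
After op 8 (replace /k 31): {"k":31,"tkg":16}
After op 9 (replace /tkg 36): {"k":31,"tkg":36}
After op 10 (replace /k 64): {"k":64,"tkg":36}
After op 11 (replace /k 78): {"k":78,"tkg":36}
After op 12 (add /k 54): {"k":54,"tkg":36}
After op 13 (add /z 28): {"k":54,"tkg":36,"z":28}
After op 14 (replace /z 55): {"k":54,"tkg":36,"z":55}
After op 15 (replace /z 7): {"k":54,"tkg":36,"z":7}
After op 16 (replace /tkg 71): {"k":54,"tkg":71,"z":7}
After op 17 (add /k 89): {"k":89,"tkg":71,"z":7}
After op 18 (remove /k): {"tkg":71,"z":7}
After op 19 (add /bg 84): {"bg":84,"tkg":71,"z":7}
After op 20 (add /bg 97): {"bg":97,"tkg":71,"z":7}
After op 21 (replace /tkg 27): {"bg":97,"tkg":27,"z":7}
After op 22 (replace /bg 92): {"bg":92,"tkg":27,"z":7}
After op 23 (add /c 10): {"bg":92,"c":10,"tkg":27,"z":7}
After op 24 (replace /z 5): {"bg":92,"c":10,"tkg":27,"z":5}

Answer: {"bg":92,"c":10,"tkg":27,"z":5}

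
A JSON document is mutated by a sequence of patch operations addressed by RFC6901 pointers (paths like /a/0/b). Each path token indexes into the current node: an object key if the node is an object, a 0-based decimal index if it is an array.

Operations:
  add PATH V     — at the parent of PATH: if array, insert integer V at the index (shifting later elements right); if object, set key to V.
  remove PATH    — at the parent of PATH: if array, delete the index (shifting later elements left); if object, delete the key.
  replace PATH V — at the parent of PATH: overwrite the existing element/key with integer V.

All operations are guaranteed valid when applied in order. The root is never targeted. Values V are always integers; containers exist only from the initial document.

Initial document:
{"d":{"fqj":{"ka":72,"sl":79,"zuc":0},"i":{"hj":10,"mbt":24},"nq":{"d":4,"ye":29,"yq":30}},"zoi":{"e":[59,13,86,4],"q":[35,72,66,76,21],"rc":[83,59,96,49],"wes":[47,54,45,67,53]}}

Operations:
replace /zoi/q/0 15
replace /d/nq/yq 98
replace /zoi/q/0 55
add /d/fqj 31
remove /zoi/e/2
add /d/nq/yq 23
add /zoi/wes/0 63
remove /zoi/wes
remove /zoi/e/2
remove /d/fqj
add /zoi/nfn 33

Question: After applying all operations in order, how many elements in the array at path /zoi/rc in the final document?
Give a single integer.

After op 1 (replace /zoi/q/0 15): {"d":{"fqj":{"ka":72,"sl":79,"zuc":0},"i":{"hj":10,"mbt":24},"nq":{"d":4,"ye":29,"yq":30}},"zoi":{"e":[59,13,86,4],"q":[15,72,66,76,21],"rc":[83,59,96,49],"wes":[47,54,45,67,53]}}
After op 2 (replace /d/nq/yq 98): {"d":{"fqj":{"ka":72,"sl":79,"zuc":0},"i":{"hj":10,"mbt":24},"nq":{"d":4,"ye":29,"yq":98}},"zoi":{"e":[59,13,86,4],"q":[15,72,66,76,21],"rc":[83,59,96,49],"wes":[47,54,45,67,53]}}
After op 3 (replace /zoi/q/0 55): {"d":{"fqj":{"ka":72,"sl":79,"zuc":0},"i":{"hj":10,"mbt":24},"nq":{"d":4,"ye":29,"yq":98}},"zoi":{"e":[59,13,86,4],"q":[55,72,66,76,21],"rc":[83,59,96,49],"wes":[47,54,45,67,53]}}
After op 4 (add /d/fqj 31): {"d":{"fqj":31,"i":{"hj":10,"mbt":24},"nq":{"d":4,"ye":29,"yq":98}},"zoi":{"e":[59,13,86,4],"q":[55,72,66,76,21],"rc":[83,59,96,49],"wes":[47,54,45,67,53]}}
After op 5 (remove /zoi/e/2): {"d":{"fqj":31,"i":{"hj":10,"mbt":24},"nq":{"d":4,"ye":29,"yq":98}},"zoi":{"e":[59,13,4],"q":[55,72,66,76,21],"rc":[83,59,96,49],"wes":[47,54,45,67,53]}}
After op 6 (add /d/nq/yq 23): {"d":{"fqj":31,"i":{"hj":10,"mbt":24},"nq":{"d":4,"ye":29,"yq":23}},"zoi":{"e":[59,13,4],"q":[55,72,66,76,21],"rc":[83,59,96,49],"wes":[47,54,45,67,53]}}
After op 7 (add /zoi/wes/0 63): {"d":{"fqj":31,"i":{"hj":10,"mbt":24},"nq":{"d":4,"ye":29,"yq":23}},"zoi":{"e":[59,13,4],"q":[55,72,66,76,21],"rc":[83,59,96,49],"wes":[63,47,54,45,67,53]}}
After op 8 (remove /zoi/wes): {"d":{"fqj":31,"i":{"hj":10,"mbt":24},"nq":{"d":4,"ye":29,"yq":23}},"zoi":{"e":[59,13,4],"q":[55,72,66,76,21],"rc":[83,59,96,49]}}
After op 9 (remove /zoi/e/2): {"d":{"fqj":31,"i":{"hj":10,"mbt":24},"nq":{"d":4,"ye":29,"yq":23}},"zoi":{"e":[59,13],"q":[55,72,66,76,21],"rc":[83,59,96,49]}}
After op 10 (remove /d/fqj): {"d":{"i":{"hj":10,"mbt":24},"nq":{"d":4,"ye":29,"yq":23}},"zoi":{"e":[59,13],"q":[55,72,66,76,21],"rc":[83,59,96,49]}}
After op 11 (add /zoi/nfn 33): {"d":{"i":{"hj":10,"mbt":24},"nq":{"d":4,"ye":29,"yq":23}},"zoi":{"e":[59,13],"nfn":33,"q":[55,72,66,76,21],"rc":[83,59,96,49]}}
Size at path /zoi/rc: 4

Answer: 4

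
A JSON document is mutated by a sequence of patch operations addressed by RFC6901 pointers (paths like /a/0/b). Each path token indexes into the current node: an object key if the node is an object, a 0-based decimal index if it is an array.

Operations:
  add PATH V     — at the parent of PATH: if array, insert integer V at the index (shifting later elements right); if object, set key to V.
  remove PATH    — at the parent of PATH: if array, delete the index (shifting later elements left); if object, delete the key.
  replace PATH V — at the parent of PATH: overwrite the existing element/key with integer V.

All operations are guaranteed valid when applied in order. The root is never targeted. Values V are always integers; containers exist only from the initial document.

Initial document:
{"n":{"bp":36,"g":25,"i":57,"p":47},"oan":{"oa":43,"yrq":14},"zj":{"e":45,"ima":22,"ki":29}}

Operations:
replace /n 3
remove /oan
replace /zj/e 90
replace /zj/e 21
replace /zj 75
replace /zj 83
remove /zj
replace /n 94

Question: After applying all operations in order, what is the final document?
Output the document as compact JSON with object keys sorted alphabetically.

After op 1 (replace /n 3): {"n":3,"oan":{"oa":43,"yrq":14},"zj":{"e":45,"ima":22,"ki":29}}
After op 2 (remove /oan): {"n":3,"zj":{"e":45,"ima":22,"ki":29}}
After op 3 (replace /zj/e 90): {"n":3,"zj":{"e":90,"ima":22,"ki":29}}
After op 4 (replace /zj/e 21): {"n":3,"zj":{"e":21,"ima":22,"ki":29}}
After op 5 (replace /zj 75): {"n":3,"zj":75}
After op 6 (replace /zj 83): {"n":3,"zj":83}
After op 7 (remove /zj): {"n":3}
After op 8 (replace /n 94): {"n":94}

Answer: {"n":94}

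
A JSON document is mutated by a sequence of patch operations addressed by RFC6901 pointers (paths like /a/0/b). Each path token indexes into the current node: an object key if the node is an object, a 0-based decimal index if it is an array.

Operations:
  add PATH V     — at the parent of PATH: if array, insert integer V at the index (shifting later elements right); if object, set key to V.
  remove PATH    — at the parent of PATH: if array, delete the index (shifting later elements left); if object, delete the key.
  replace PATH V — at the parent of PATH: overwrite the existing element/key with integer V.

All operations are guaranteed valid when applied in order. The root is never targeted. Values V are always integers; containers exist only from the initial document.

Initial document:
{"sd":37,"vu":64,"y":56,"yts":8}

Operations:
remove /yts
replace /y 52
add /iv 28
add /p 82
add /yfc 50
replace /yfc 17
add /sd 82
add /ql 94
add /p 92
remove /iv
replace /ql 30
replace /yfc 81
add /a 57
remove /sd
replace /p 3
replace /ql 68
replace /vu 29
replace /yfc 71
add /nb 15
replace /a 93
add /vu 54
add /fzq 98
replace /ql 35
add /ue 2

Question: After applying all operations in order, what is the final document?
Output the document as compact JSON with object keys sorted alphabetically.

Answer: {"a":93,"fzq":98,"nb":15,"p":3,"ql":35,"ue":2,"vu":54,"y":52,"yfc":71}

Derivation:
After op 1 (remove /yts): {"sd":37,"vu":64,"y":56}
After op 2 (replace /y 52): {"sd":37,"vu":64,"y":52}
After op 3 (add /iv 28): {"iv":28,"sd":37,"vu":64,"y":52}
After op 4 (add /p 82): {"iv":28,"p":82,"sd":37,"vu":64,"y":52}
After op 5 (add /yfc 50): {"iv":28,"p":82,"sd":37,"vu":64,"y":52,"yfc":50}
After op 6 (replace /yfc 17): {"iv":28,"p":82,"sd":37,"vu":64,"y":52,"yfc":17}
After op 7 (add /sd 82): {"iv":28,"p":82,"sd":82,"vu":64,"y":52,"yfc":17}
After op 8 (add /ql 94): {"iv":28,"p":82,"ql":94,"sd":82,"vu":64,"y":52,"yfc":17}
After op 9 (add /p 92): {"iv":28,"p":92,"ql":94,"sd":82,"vu":64,"y":52,"yfc":17}
After op 10 (remove /iv): {"p":92,"ql":94,"sd":82,"vu":64,"y":52,"yfc":17}
After op 11 (replace /ql 30): {"p":92,"ql":30,"sd":82,"vu":64,"y":52,"yfc":17}
After op 12 (replace /yfc 81): {"p":92,"ql":30,"sd":82,"vu":64,"y":52,"yfc":81}
After op 13 (add /a 57): {"a":57,"p":92,"ql":30,"sd":82,"vu":64,"y":52,"yfc":81}
After op 14 (remove /sd): {"a":57,"p":92,"ql":30,"vu":64,"y":52,"yfc":81}
After op 15 (replace /p 3): {"a":57,"p":3,"ql":30,"vu":64,"y":52,"yfc":81}
After op 16 (replace /ql 68): {"a":57,"p":3,"ql":68,"vu":64,"y":52,"yfc":81}
After op 17 (replace /vu 29): {"a":57,"p":3,"ql":68,"vu":29,"y":52,"yfc":81}
After op 18 (replace /yfc 71): {"a":57,"p":3,"ql":68,"vu":29,"y":52,"yfc":71}
After op 19 (add /nb 15): {"a":57,"nb":15,"p":3,"ql":68,"vu":29,"y":52,"yfc":71}
After op 20 (replace /a 93): {"a":93,"nb":15,"p":3,"ql":68,"vu":29,"y":52,"yfc":71}
After op 21 (add /vu 54): {"a":93,"nb":15,"p":3,"ql":68,"vu":54,"y":52,"yfc":71}
After op 22 (add /fzq 98): {"a":93,"fzq":98,"nb":15,"p":3,"ql":68,"vu":54,"y":52,"yfc":71}
After op 23 (replace /ql 35): {"a":93,"fzq":98,"nb":15,"p":3,"ql":35,"vu":54,"y":52,"yfc":71}
After op 24 (add /ue 2): {"a":93,"fzq":98,"nb":15,"p":3,"ql":35,"ue":2,"vu":54,"y":52,"yfc":71}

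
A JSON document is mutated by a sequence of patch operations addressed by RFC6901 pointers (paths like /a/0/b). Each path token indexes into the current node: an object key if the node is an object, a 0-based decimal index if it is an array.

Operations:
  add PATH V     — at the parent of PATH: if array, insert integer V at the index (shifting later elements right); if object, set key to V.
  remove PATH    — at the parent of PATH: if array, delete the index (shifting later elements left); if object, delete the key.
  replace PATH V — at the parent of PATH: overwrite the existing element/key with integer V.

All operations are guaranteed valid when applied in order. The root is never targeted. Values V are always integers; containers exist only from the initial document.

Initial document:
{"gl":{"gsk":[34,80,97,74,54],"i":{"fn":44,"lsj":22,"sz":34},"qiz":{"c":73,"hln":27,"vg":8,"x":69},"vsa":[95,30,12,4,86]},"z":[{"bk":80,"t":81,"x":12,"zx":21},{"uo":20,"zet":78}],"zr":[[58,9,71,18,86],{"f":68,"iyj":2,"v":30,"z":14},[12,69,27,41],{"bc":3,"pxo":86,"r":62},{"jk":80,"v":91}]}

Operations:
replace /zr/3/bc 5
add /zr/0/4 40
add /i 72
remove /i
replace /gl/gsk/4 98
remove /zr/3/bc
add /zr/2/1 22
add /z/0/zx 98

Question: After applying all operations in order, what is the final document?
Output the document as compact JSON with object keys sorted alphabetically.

After op 1 (replace /zr/3/bc 5): {"gl":{"gsk":[34,80,97,74,54],"i":{"fn":44,"lsj":22,"sz":34},"qiz":{"c":73,"hln":27,"vg":8,"x":69},"vsa":[95,30,12,4,86]},"z":[{"bk":80,"t":81,"x":12,"zx":21},{"uo":20,"zet":78}],"zr":[[58,9,71,18,86],{"f":68,"iyj":2,"v":30,"z":14},[12,69,27,41],{"bc":5,"pxo":86,"r":62},{"jk":80,"v":91}]}
After op 2 (add /zr/0/4 40): {"gl":{"gsk":[34,80,97,74,54],"i":{"fn":44,"lsj":22,"sz":34},"qiz":{"c":73,"hln":27,"vg":8,"x":69},"vsa":[95,30,12,4,86]},"z":[{"bk":80,"t":81,"x":12,"zx":21},{"uo":20,"zet":78}],"zr":[[58,9,71,18,40,86],{"f":68,"iyj":2,"v":30,"z":14},[12,69,27,41],{"bc":5,"pxo":86,"r":62},{"jk":80,"v":91}]}
After op 3 (add /i 72): {"gl":{"gsk":[34,80,97,74,54],"i":{"fn":44,"lsj":22,"sz":34},"qiz":{"c":73,"hln":27,"vg":8,"x":69},"vsa":[95,30,12,4,86]},"i":72,"z":[{"bk":80,"t":81,"x":12,"zx":21},{"uo":20,"zet":78}],"zr":[[58,9,71,18,40,86],{"f":68,"iyj":2,"v":30,"z":14},[12,69,27,41],{"bc":5,"pxo":86,"r":62},{"jk":80,"v":91}]}
After op 4 (remove /i): {"gl":{"gsk":[34,80,97,74,54],"i":{"fn":44,"lsj":22,"sz":34},"qiz":{"c":73,"hln":27,"vg":8,"x":69},"vsa":[95,30,12,4,86]},"z":[{"bk":80,"t":81,"x":12,"zx":21},{"uo":20,"zet":78}],"zr":[[58,9,71,18,40,86],{"f":68,"iyj":2,"v":30,"z":14},[12,69,27,41],{"bc":5,"pxo":86,"r":62},{"jk":80,"v":91}]}
After op 5 (replace /gl/gsk/4 98): {"gl":{"gsk":[34,80,97,74,98],"i":{"fn":44,"lsj":22,"sz":34},"qiz":{"c":73,"hln":27,"vg":8,"x":69},"vsa":[95,30,12,4,86]},"z":[{"bk":80,"t":81,"x":12,"zx":21},{"uo":20,"zet":78}],"zr":[[58,9,71,18,40,86],{"f":68,"iyj":2,"v":30,"z":14},[12,69,27,41],{"bc":5,"pxo":86,"r":62},{"jk":80,"v":91}]}
After op 6 (remove /zr/3/bc): {"gl":{"gsk":[34,80,97,74,98],"i":{"fn":44,"lsj":22,"sz":34},"qiz":{"c":73,"hln":27,"vg":8,"x":69},"vsa":[95,30,12,4,86]},"z":[{"bk":80,"t":81,"x":12,"zx":21},{"uo":20,"zet":78}],"zr":[[58,9,71,18,40,86],{"f":68,"iyj":2,"v":30,"z":14},[12,69,27,41],{"pxo":86,"r":62},{"jk":80,"v":91}]}
After op 7 (add /zr/2/1 22): {"gl":{"gsk":[34,80,97,74,98],"i":{"fn":44,"lsj":22,"sz":34},"qiz":{"c":73,"hln":27,"vg":8,"x":69},"vsa":[95,30,12,4,86]},"z":[{"bk":80,"t":81,"x":12,"zx":21},{"uo":20,"zet":78}],"zr":[[58,9,71,18,40,86],{"f":68,"iyj":2,"v":30,"z":14},[12,22,69,27,41],{"pxo":86,"r":62},{"jk":80,"v":91}]}
After op 8 (add /z/0/zx 98): {"gl":{"gsk":[34,80,97,74,98],"i":{"fn":44,"lsj":22,"sz":34},"qiz":{"c":73,"hln":27,"vg":8,"x":69},"vsa":[95,30,12,4,86]},"z":[{"bk":80,"t":81,"x":12,"zx":98},{"uo":20,"zet":78}],"zr":[[58,9,71,18,40,86],{"f":68,"iyj":2,"v":30,"z":14},[12,22,69,27,41],{"pxo":86,"r":62},{"jk":80,"v":91}]}

Answer: {"gl":{"gsk":[34,80,97,74,98],"i":{"fn":44,"lsj":22,"sz":34},"qiz":{"c":73,"hln":27,"vg":8,"x":69},"vsa":[95,30,12,4,86]},"z":[{"bk":80,"t":81,"x":12,"zx":98},{"uo":20,"zet":78}],"zr":[[58,9,71,18,40,86],{"f":68,"iyj":2,"v":30,"z":14},[12,22,69,27,41],{"pxo":86,"r":62},{"jk":80,"v":91}]}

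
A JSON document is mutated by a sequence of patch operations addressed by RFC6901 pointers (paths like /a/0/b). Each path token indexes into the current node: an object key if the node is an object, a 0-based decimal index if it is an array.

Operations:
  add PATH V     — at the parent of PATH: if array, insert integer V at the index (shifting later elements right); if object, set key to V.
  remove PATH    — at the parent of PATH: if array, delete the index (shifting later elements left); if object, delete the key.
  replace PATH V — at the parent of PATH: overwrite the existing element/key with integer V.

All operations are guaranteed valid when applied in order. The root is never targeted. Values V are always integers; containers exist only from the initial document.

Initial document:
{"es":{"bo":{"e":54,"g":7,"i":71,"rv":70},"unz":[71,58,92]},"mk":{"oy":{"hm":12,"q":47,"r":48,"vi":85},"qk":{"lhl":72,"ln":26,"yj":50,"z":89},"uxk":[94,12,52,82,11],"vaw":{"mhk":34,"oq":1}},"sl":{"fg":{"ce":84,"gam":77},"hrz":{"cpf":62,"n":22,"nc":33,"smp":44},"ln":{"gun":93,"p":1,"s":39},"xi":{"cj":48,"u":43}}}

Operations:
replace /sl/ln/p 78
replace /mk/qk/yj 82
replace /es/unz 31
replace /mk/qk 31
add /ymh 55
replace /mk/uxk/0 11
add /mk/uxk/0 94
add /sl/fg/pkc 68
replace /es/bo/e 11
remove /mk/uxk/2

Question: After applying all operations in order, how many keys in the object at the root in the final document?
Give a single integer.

After op 1 (replace /sl/ln/p 78): {"es":{"bo":{"e":54,"g":7,"i":71,"rv":70},"unz":[71,58,92]},"mk":{"oy":{"hm":12,"q":47,"r":48,"vi":85},"qk":{"lhl":72,"ln":26,"yj":50,"z":89},"uxk":[94,12,52,82,11],"vaw":{"mhk":34,"oq":1}},"sl":{"fg":{"ce":84,"gam":77},"hrz":{"cpf":62,"n":22,"nc":33,"smp":44},"ln":{"gun":93,"p":78,"s":39},"xi":{"cj":48,"u":43}}}
After op 2 (replace /mk/qk/yj 82): {"es":{"bo":{"e":54,"g":7,"i":71,"rv":70},"unz":[71,58,92]},"mk":{"oy":{"hm":12,"q":47,"r":48,"vi":85},"qk":{"lhl":72,"ln":26,"yj":82,"z":89},"uxk":[94,12,52,82,11],"vaw":{"mhk":34,"oq":1}},"sl":{"fg":{"ce":84,"gam":77},"hrz":{"cpf":62,"n":22,"nc":33,"smp":44},"ln":{"gun":93,"p":78,"s":39},"xi":{"cj":48,"u":43}}}
After op 3 (replace /es/unz 31): {"es":{"bo":{"e":54,"g":7,"i":71,"rv":70},"unz":31},"mk":{"oy":{"hm":12,"q":47,"r":48,"vi":85},"qk":{"lhl":72,"ln":26,"yj":82,"z":89},"uxk":[94,12,52,82,11],"vaw":{"mhk":34,"oq":1}},"sl":{"fg":{"ce":84,"gam":77},"hrz":{"cpf":62,"n":22,"nc":33,"smp":44},"ln":{"gun":93,"p":78,"s":39},"xi":{"cj":48,"u":43}}}
After op 4 (replace /mk/qk 31): {"es":{"bo":{"e":54,"g":7,"i":71,"rv":70},"unz":31},"mk":{"oy":{"hm":12,"q":47,"r":48,"vi":85},"qk":31,"uxk":[94,12,52,82,11],"vaw":{"mhk":34,"oq":1}},"sl":{"fg":{"ce":84,"gam":77},"hrz":{"cpf":62,"n":22,"nc":33,"smp":44},"ln":{"gun":93,"p":78,"s":39},"xi":{"cj":48,"u":43}}}
After op 5 (add /ymh 55): {"es":{"bo":{"e":54,"g":7,"i":71,"rv":70},"unz":31},"mk":{"oy":{"hm":12,"q":47,"r":48,"vi":85},"qk":31,"uxk":[94,12,52,82,11],"vaw":{"mhk":34,"oq":1}},"sl":{"fg":{"ce":84,"gam":77},"hrz":{"cpf":62,"n":22,"nc":33,"smp":44},"ln":{"gun":93,"p":78,"s":39},"xi":{"cj":48,"u":43}},"ymh":55}
After op 6 (replace /mk/uxk/0 11): {"es":{"bo":{"e":54,"g":7,"i":71,"rv":70},"unz":31},"mk":{"oy":{"hm":12,"q":47,"r":48,"vi":85},"qk":31,"uxk":[11,12,52,82,11],"vaw":{"mhk":34,"oq":1}},"sl":{"fg":{"ce":84,"gam":77},"hrz":{"cpf":62,"n":22,"nc":33,"smp":44},"ln":{"gun":93,"p":78,"s":39},"xi":{"cj":48,"u":43}},"ymh":55}
After op 7 (add /mk/uxk/0 94): {"es":{"bo":{"e":54,"g":7,"i":71,"rv":70},"unz":31},"mk":{"oy":{"hm":12,"q":47,"r":48,"vi":85},"qk":31,"uxk":[94,11,12,52,82,11],"vaw":{"mhk":34,"oq":1}},"sl":{"fg":{"ce":84,"gam":77},"hrz":{"cpf":62,"n":22,"nc":33,"smp":44},"ln":{"gun":93,"p":78,"s":39},"xi":{"cj":48,"u":43}},"ymh":55}
After op 8 (add /sl/fg/pkc 68): {"es":{"bo":{"e":54,"g":7,"i":71,"rv":70},"unz":31},"mk":{"oy":{"hm":12,"q":47,"r":48,"vi":85},"qk":31,"uxk":[94,11,12,52,82,11],"vaw":{"mhk":34,"oq":1}},"sl":{"fg":{"ce":84,"gam":77,"pkc":68},"hrz":{"cpf":62,"n":22,"nc":33,"smp":44},"ln":{"gun":93,"p":78,"s":39},"xi":{"cj":48,"u":43}},"ymh":55}
After op 9 (replace /es/bo/e 11): {"es":{"bo":{"e":11,"g":7,"i":71,"rv":70},"unz":31},"mk":{"oy":{"hm":12,"q":47,"r":48,"vi":85},"qk":31,"uxk":[94,11,12,52,82,11],"vaw":{"mhk":34,"oq":1}},"sl":{"fg":{"ce":84,"gam":77,"pkc":68},"hrz":{"cpf":62,"n":22,"nc":33,"smp":44},"ln":{"gun":93,"p":78,"s":39},"xi":{"cj":48,"u":43}},"ymh":55}
After op 10 (remove /mk/uxk/2): {"es":{"bo":{"e":11,"g":7,"i":71,"rv":70},"unz":31},"mk":{"oy":{"hm":12,"q":47,"r":48,"vi":85},"qk":31,"uxk":[94,11,52,82,11],"vaw":{"mhk":34,"oq":1}},"sl":{"fg":{"ce":84,"gam":77,"pkc":68},"hrz":{"cpf":62,"n":22,"nc":33,"smp":44},"ln":{"gun":93,"p":78,"s":39},"xi":{"cj":48,"u":43}},"ymh":55}
Size at the root: 4

Answer: 4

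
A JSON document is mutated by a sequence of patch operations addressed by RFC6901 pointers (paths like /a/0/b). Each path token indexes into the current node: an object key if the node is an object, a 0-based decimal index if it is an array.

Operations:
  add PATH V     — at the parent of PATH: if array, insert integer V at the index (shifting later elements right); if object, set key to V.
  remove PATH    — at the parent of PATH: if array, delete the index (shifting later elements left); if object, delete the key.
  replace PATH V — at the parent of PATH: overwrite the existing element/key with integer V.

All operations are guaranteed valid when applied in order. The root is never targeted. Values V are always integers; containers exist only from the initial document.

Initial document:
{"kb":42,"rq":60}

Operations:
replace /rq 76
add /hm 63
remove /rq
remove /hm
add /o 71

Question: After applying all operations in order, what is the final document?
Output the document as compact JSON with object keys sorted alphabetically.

After op 1 (replace /rq 76): {"kb":42,"rq":76}
After op 2 (add /hm 63): {"hm":63,"kb":42,"rq":76}
After op 3 (remove /rq): {"hm":63,"kb":42}
After op 4 (remove /hm): {"kb":42}
After op 5 (add /o 71): {"kb":42,"o":71}

Answer: {"kb":42,"o":71}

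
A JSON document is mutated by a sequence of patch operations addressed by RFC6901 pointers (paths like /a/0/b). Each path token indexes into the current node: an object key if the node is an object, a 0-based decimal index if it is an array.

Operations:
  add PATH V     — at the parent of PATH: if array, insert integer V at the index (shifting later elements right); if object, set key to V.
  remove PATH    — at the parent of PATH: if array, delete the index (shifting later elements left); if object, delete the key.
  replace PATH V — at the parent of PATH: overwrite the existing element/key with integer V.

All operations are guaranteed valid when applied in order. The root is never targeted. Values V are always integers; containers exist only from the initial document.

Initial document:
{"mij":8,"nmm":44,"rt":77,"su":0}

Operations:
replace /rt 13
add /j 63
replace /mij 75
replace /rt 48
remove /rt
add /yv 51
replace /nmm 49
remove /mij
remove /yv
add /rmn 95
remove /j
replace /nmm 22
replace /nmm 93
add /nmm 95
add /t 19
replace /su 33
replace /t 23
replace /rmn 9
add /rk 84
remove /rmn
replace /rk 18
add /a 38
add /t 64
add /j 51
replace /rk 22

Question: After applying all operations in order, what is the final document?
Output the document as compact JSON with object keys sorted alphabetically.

After op 1 (replace /rt 13): {"mij":8,"nmm":44,"rt":13,"su":0}
After op 2 (add /j 63): {"j":63,"mij":8,"nmm":44,"rt":13,"su":0}
After op 3 (replace /mij 75): {"j":63,"mij":75,"nmm":44,"rt":13,"su":0}
After op 4 (replace /rt 48): {"j":63,"mij":75,"nmm":44,"rt":48,"su":0}
After op 5 (remove /rt): {"j":63,"mij":75,"nmm":44,"su":0}
After op 6 (add /yv 51): {"j":63,"mij":75,"nmm":44,"su":0,"yv":51}
After op 7 (replace /nmm 49): {"j":63,"mij":75,"nmm":49,"su":0,"yv":51}
After op 8 (remove /mij): {"j":63,"nmm":49,"su":0,"yv":51}
After op 9 (remove /yv): {"j":63,"nmm":49,"su":0}
After op 10 (add /rmn 95): {"j":63,"nmm":49,"rmn":95,"su":0}
After op 11 (remove /j): {"nmm":49,"rmn":95,"su":0}
After op 12 (replace /nmm 22): {"nmm":22,"rmn":95,"su":0}
After op 13 (replace /nmm 93): {"nmm":93,"rmn":95,"su":0}
After op 14 (add /nmm 95): {"nmm":95,"rmn":95,"su":0}
After op 15 (add /t 19): {"nmm":95,"rmn":95,"su":0,"t":19}
After op 16 (replace /su 33): {"nmm":95,"rmn":95,"su":33,"t":19}
After op 17 (replace /t 23): {"nmm":95,"rmn":95,"su":33,"t":23}
After op 18 (replace /rmn 9): {"nmm":95,"rmn":9,"su":33,"t":23}
After op 19 (add /rk 84): {"nmm":95,"rk":84,"rmn":9,"su":33,"t":23}
After op 20 (remove /rmn): {"nmm":95,"rk":84,"su":33,"t":23}
After op 21 (replace /rk 18): {"nmm":95,"rk":18,"su":33,"t":23}
After op 22 (add /a 38): {"a":38,"nmm":95,"rk":18,"su":33,"t":23}
After op 23 (add /t 64): {"a":38,"nmm":95,"rk":18,"su":33,"t":64}
After op 24 (add /j 51): {"a":38,"j":51,"nmm":95,"rk":18,"su":33,"t":64}
After op 25 (replace /rk 22): {"a":38,"j":51,"nmm":95,"rk":22,"su":33,"t":64}

Answer: {"a":38,"j":51,"nmm":95,"rk":22,"su":33,"t":64}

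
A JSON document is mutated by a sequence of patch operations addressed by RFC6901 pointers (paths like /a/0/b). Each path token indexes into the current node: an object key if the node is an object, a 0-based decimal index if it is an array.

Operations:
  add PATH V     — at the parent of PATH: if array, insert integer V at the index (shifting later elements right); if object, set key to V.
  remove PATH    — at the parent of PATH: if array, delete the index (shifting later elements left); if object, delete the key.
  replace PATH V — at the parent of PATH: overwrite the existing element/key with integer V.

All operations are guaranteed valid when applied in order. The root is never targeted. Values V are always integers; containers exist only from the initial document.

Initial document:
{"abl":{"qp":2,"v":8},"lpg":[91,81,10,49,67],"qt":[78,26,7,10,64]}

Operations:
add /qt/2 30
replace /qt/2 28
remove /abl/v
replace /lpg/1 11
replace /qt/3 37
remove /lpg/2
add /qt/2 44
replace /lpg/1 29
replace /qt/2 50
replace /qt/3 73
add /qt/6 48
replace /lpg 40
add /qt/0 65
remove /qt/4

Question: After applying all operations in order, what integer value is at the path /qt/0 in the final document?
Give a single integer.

After op 1 (add /qt/2 30): {"abl":{"qp":2,"v":8},"lpg":[91,81,10,49,67],"qt":[78,26,30,7,10,64]}
After op 2 (replace /qt/2 28): {"abl":{"qp":2,"v":8},"lpg":[91,81,10,49,67],"qt":[78,26,28,7,10,64]}
After op 3 (remove /abl/v): {"abl":{"qp":2},"lpg":[91,81,10,49,67],"qt":[78,26,28,7,10,64]}
After op 4 (replace /lpg/1 11): {"abl":{"qp":2},"lpg":[91,11,10,49,67],"qt":[78,26,28,7,10,64]}
After op 5 (replace /qt/3 37): {"abl":{"qp":2},"lpg":[91,11,10,49,67],"qt":[78,26,28,37,10,64]}
After op 6 (remove /lpg/2): {"abl":{"qp":2},"lpg":[91,11,49,67],"qt":[78,26,28,37,10,64]}
After op 7 (add /qt/2 44): {"abl":{"qp":2},"lpg":[91,11,49,67],"qt":[78,26,44,28,37,10,64]}
After op 8 (replace /lpg/1 29): {"abl":{"qp":2},"lpg":[91,29,49,67],"qt":[78,26,44,28,37,10,64]}
After op 9 (replace /qt/2 50): {"abl":{"qp":2},"lpg":[91,29,49,67],"qt":[78,26,50,28,37,10,64]}
After op 10 (replace /qt/3 73): {"abl":{"qp":2},"lpg":[91,29,49,67],"qt":[78,26,50,73,37,10,64]}
After op 11 (add /qt/6 48): {"abl":{"qp":2},"lpg":[91,29,49,67],"qt":[78,26,50,73,37,10,48,64]}
After op 12 (replace /lpg 40): {"abl":{"qp":2},"lpg":40,"qt":[78,26,50,73,37,10,48,64]}
After op 13 (add /qt/0 65): {"abl":{"qp":2},"lpg":40,"qt":[65,78,26,50,73,37,10,48,64]}
After op 14 (remove /qt/4): {"abl":{"qp":2},"lpg":40,"qt":[65,78,26,50,37,10,48,64]}
Value at /qt/0: 65

Answer: 65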